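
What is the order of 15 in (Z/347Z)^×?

346

Since 15 ∈ (Z/347Z)^×, its order divides φ(347) = 347 − 1 = 346 = 2 · 173.
Divisors of 346: 1, 2, 173, 346.
Test each divisor d:
15^1 ≡ 15 (mod 347)
15^2 ≡ 225 (mod 347)
15^173 ≡ 346 (mod 347)
15^346 ≡ 1 (mod 347) ✓
The smallest such exponent is 346, so the order of 15 is 346.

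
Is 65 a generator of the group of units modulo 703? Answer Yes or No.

No

703 = 19 · 37 is a product of two distinct odd primes, so (Z/703Z)^× ≅ (Z/19Z)^× × (Z/37Z)^× is not cyclic.
No primitive root modulo 703 exists; in particular 65 is not one.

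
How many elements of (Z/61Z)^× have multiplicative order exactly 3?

2

φ(61) = 61 − 1 = 60 = 2^2 · 3 · 5.
In a cyclic group of order 60, there are φ(d) elements of order d for each divisor d of 60, and zero for non-divisors.
3 | 60, and φ(3) = 3 − 1 = 2.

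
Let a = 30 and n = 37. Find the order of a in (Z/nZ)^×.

Since 30 ∈ (Z/37Z)^×, its order divides φ(37) = 37 − 1 = 36 = 2^2 · 3^2.
Divisors of 36: 1, 2, 3, 4, 6, 9, 12, 18, 36.
Check 30^d mod 37 for each divisor in increasing order:
30^1 ≡ 30 (mod 37)
30^2 ≡ 12 (mod 37)
30^3 ≡ 27 (mod 37)
30^4 ≡ 33 (mod 37)
30^6 ≡ 26 (mod 37)
30^9 ≡ 36 (mod 37)
30^12 ≡ 10 (mod 37)
30^18 ≡ 1 (mod 37) ✓
The smallest such exponent is 18, so the order of 30 is 18.

18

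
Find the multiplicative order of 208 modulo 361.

38

The order of 208 must divide φ(361) = φ(19^2) = 19·(19−1) = 342 = 2 · 3^2 · 19.
Divisors of 342: 1, 2, 3, 6, 9, 18, 19, 38, 57, 114, 171, 342.
Compute 208^d (mod 361) for the divisors d until we hit 1:
208^1 ≡ 208 (mod 361)
208^2 ≡ 305 (mod 361)
208^3 ≡ 265 (mod 361)
208^6 ≡ 191 (mod 361)
208^9 ≡ 75 (mod 361)
208^18 ≡ 210 (mod 361)
208^19 ≡ 360 (mod 361)
208^38 ≡ 1 (mod 361) ✓
Hence ord(208) = 38.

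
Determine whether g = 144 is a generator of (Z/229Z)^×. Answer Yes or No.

φ(229) = 229 − 1 = 228 = 2^2 · 3 · 19.
Test 144^(228/q) mod 229 for each prime factor q of 228:
144^114 ≡ 1 (mod 229)  [q = 2: ≡ 1 ✗]
144^76 ≡ 94 (mod 229)  [q = 3: ≢ 1 ✓]
144^12 ≡ 57 (mod 229)  [q = 19: ≢ 1 ✓]
Since 144^114 ≡ 1, the order of 144 divides 114 < 228, so 144 is not a primitive root.

No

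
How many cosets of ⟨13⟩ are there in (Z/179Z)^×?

Since 13 ∈ (Z/179Z)^×, its order divides φ(179) = 179 − 1 = 178 = 2 · 89.
Divisors of 178: 1, 2, 89, 178.
Compute 13^d (mod 179) for the divisors d until we hit 1:
13^1 ≡ 13
13^2 ≡ 169
13^89 ≡ 1
Thus |⟨13⟩| = ord(13) = 89.
[(Z/179Z)^× : ⟨13⟩] = 178/89 = 2.

2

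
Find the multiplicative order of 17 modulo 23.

Since 17 ∈ (Z/23Z)^×, its order divides φ(23) = 23 − 1 = 22 = 2 · 11.
Divisors of 22: 1, 2, 11, 22.
Test each divisor d:
17^1 ≡ 17 (mod 23)
17^2 ≡ 13 (mod 23)
17^11 ≡ 22 (mod 23)
17^22 ≡ 1 (mod 23) ✓
So ord_23(17) = 22.

22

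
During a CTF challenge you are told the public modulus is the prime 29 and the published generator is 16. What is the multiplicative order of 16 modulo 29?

By Lagrange's theorem, ord_29(16) divides φ(29) = 29 − 1 = 28 = 2^2 · 7.
Divisors of 28: 1, 2, 4, 7, 14, 28.
Test each divisor d:
16^1 ≡ 16
16^2 ≡ 24
16^4 ≡ 25
16^7 ≡ 1
So ord_29(16) = 7.

7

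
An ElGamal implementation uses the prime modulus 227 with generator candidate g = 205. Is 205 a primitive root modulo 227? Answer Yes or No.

φ(227) = 227 − 1 = 226 = 2 · 113.
It suffices to check that the order of 205 is not a proper divisor of 226: compute 205^(226/q) for q ∈ {2, 113}.
205^113 ≡ 1 (mod 227)  [q = 2: ≡ 1 ✗]
205^2 ≡ 30 (mod 227)  [q = 113: ≢ 1 ✓]
205^113 ≡ 1 shows ord(205) | 113, strictly less than φ(227); not a primitive root.

No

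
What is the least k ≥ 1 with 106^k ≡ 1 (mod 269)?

The order of 106 must divide φ(269) = 269 − 1 = 268 = 2^2 · 67.
Divisors of 268: 1, 2, 4, 67, 134, 268.
Check 106^d mod 269 for each divisor in increasing order:
106^1 ≡ 106 (mod 269)
106^2 ≡ 207 (mod 269)
106^4 ≡ 78 (mod 269)
106^67 ≡ 187 (mod 269)
106^134 ≡ 268 (mod 269)
106^268 ≡ 1 (mod 269) ✓
The smallest such exponent is 268, so the order of 106 is 268.

268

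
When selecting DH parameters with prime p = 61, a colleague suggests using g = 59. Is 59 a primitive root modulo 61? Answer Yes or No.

φ(61) = 61 − 1 = 60 = 2^2 · 3 · 5.
It suffices to check that the order of 59 is not a proper divisor of 60: compute 59^(60/q) for q ∈ {2, 3, 5}.
59^30 ≡ 60 (mod 61)  [q = 2: ≢ 1 ✓]
59^20 ≡ 47 (mod 61)  [q = 3: ≢ 1 ✓]
59^12 ≡ 9 (mod 61)  [q = 5: ≢ 1 ✓]
All checks pass, so 59 has order 60 and is a primitive root modulo 61.

Yes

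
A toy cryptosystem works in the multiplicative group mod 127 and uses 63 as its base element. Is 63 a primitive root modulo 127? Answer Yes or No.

No

φ(127) = 127 − 1 = 126 = 2 · 3^2 · 7.
Test 63^(126/q) mod 127 for each prime factor q of 126:
63^63 ≡ 126 (mod 127)  [q = 2: ≢ 1 ✓]
63^42 ≡ 1 (mod 127)  [q = 3: ≡ 1 ✗]
63^18 ≡ 8 (mod 127)  [q = 7: ≢ 1 ✓]
The check at q = 3 fails, so 63 generates a proper subgroup.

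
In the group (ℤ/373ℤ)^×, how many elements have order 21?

0

φ(373) = 373 − 1 = 372 = 2^2 · 3 · 31.
In a cyclic group of order 372, there are φ(d) elements of order d for each divisor d of 372, and zero for non-divisors.
Here 372 is not a multiple of 21, so there are no elements of order 21.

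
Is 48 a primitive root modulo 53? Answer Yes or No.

φ(53) = 53 − 1 = 52 = 2^2 · 13.
Test 48^(52/q) mod 53 for each prime factor q of 52:
48^26 ≡ 52 (mod 53)  [q = 2: ≢ 1 ✓]
48^4 ≡ 42 (mod 53)  [q = 13: ≢ 1 ✓]
Every test exponent gives a nontrivial residue, hence 48 generates the full group.

Yes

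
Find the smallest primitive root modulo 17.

3

φ(17) = 17 − 1 = 16 = 2^4.
g is a primitive root iff g^(16/q) ≢ 1 (mod 17) for each prime q ∈ {2}.
g = 2: 2^8 ≡ 1 — hits 1, so not a primitive root.
g = 3: 3^8 ≡ 16 — none is 1, so 3 is a primitive root.
So 3 is the smallest generator of (Z/17Z)^×.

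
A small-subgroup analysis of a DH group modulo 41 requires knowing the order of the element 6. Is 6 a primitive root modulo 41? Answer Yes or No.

φ(41) = 41 − 1 = 40 = 2^3 · 5.
Test 6^(40/q) mod 41 for each prime factor q of 40:
6^20 ≡ 40 (mod 41)  [q = 2: ≢ 1 ✓]
6^8 ≡ 10 (mod 41)  [q = 5: ≢ 1 ✓]
Every test exponent gives a nontrivial residue, hence 6 generates the full group.

Yes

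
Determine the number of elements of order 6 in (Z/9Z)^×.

2

φ(9) = φ(3^2) = 3·(3−1) = 6 = 2 · 3.
(Z/9Z)^× is cyclic (|G| = 6); a cyclic group of order m has exactly φ(d) elements of each order d | m, and none otherwise.
6 = 2 · 3 divides 6, and φ(6) = 2.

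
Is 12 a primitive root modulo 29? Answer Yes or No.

φ(29) = 29 − 1 = 28 = 2^2 · 7.
It suffices to check that the order of 12 is not a proper divisor of 28: compute 12^(28/q) for q ∈ {2, 7}.
12^14 ≡ 28 (mod 29)  [q = 2: ≢ 1 ✓]
12^4 ≡ 1 (mod 29)  [q = 7: ≡ 1 ✗]
Since 12^4 ≡ 1, the order of 12 divides 4 < 28, so 12 is not a primitive root.

No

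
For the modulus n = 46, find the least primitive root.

5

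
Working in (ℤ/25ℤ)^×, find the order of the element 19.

10

By Lagrange's theorem, ord_25(19) divides φ(25) = φ(5^2) = 5·(5−1) = 20 = 2^2 · 5.
Divisors of 20: 1, 2, 4, 5, 10, 20.
Check 19^d mod 25 for each divisor in increasing order:
19^1 ≡ 19
19^2 ≡ 11
19^4 ≡ 21
19^5 ≡ 24
19^10 ≡ 1
Therefore the multiplicative order of 19 modulo 25 is 10.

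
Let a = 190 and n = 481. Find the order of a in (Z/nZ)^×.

36

Since 190 ∈ (Z/481Z)^×, its order divides φ(481) = φ(13·37) = (13−1)·(37−1) = 12·36 = 432 = 2^4 · 3^3.
Divisors of 432: 1, 2, 3, 4, 6, 8, 9, 12, 16, 18, 24, 27, 36, 48, 54, 72, 108, 144, 216, 432.
Evaluate successive powers at the divisors of 432:
190^1 ≡ 190 (mod 481)
190^2 ≡ 25 (mod 481)
190^3 ≡ 421 (mod 481)
190^4 ≡ 144 (mod 481)
190^6 ≡ 233 (mod 481)
190^8 ≡ 53 (mod 481)
190^9 ≡ 450 (mod 481)
190^12 ≡ 417 (mod 481)
190^16 ≡ 404 (mod 481)
190^18 ≡ 480 (mod 481)
190^24 ≡ 248 (mod 481)
190^27 ≡ 31 (mod 481)
190^36 ≡ 1 (mod 481) ✓
The smallest such exponent is 36, so the order of 190 is 36.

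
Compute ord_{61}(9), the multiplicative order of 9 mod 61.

5

By Lagrange's theorem, ord_61(9) divides φ(61) = 61 − 1 = 60 = 2^2 · 3 · 5.
Divisors of 60: 1, 2, 3, 4, 5, 6, 10, 12, 15, 20, 30, 60.
Compute 9^d (mod 61) for the divisors d until we hit 1:
9^1 ≡ 9
9^2 ≡ 20
9^3 ≡ 58
9^4 ≡ 34
9^5 ≡ 1
The smallest such exponent is 5, so the order of 9 is 5.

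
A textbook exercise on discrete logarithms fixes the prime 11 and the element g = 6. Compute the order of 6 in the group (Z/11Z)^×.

10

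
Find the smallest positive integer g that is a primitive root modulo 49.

3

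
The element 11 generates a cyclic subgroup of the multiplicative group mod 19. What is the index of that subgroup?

6

By Lagrange's theorem, ord_19(11) divides φ(19) = 19 − 1 = 18 = 2 · 3^2.
Divisors of 18: 1, 2, 3, 6, 9, 18.
Test each divisor d:
11^1 ≡ 11
11^2 ≡ 7
11^3 ≡ 1
The order of 11 is 3, so the subgroup it generates has 3 elements.
The index is φ(19) / ord(11) = 18 / 3 = 6.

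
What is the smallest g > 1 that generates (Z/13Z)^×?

2

φ(13) = 13 − 1 = 12 = 2^2 · 3.
Test candidates g = 2, 3, … against the prime factors q ∈ {2, 3} of φ(13): g is a generator iff g^(12/q) ≢ 1 for every such q.
g = 2: 2^6 ≡ 12; 2^4 ≡ 3 — none is 1, so 2 is a primitive root.
Hence the least primitive root of 13 is 2.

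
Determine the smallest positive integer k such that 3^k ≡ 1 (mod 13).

3

ord(3) | φ(13) = 13 − 1 = 12 = 2^2 · 3.
Divisors of 12: 1, 2, 3, 4, 6, 12.
Test each divisor d:
3^1 ≡ 3 (mod 13)
3^2 ≡ 9 (mod 13)
3^3 ≡ 1 (mod 13) ✓
The smallest such exponent is 3, so the order of 3 is 3.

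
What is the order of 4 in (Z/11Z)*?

5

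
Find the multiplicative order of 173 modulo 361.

342

The order of 173 must divide φ(361) = φ(19^2) = 19·(19−1) = 342 = 2 · 3^2 · 19.
Divisors of 342: 1, 2, 3, 6, 9, 18, 19, 38, 57, 114, 171, 342.
Test each divisor d:
173^1 ≡ 173 (mod 361)
173^2 ≡ 327 (mod 361)
173^3 ≡ 255 (mod 361)
173^6 ≡ 45 (mod 361)
173^9 ≡ 284 (mod 361)
173^18 ≡ 153 (mod 361)
173^19 ≡ 116 (mod 361)
173^38 ≡ 99 (mod 361)
173^57 ≡ 293 (mod 361)
173^114 ≡ 292 (mod 361)
173^171 ≡ 360 (mod 361)
173^342 ≡ 1 (mod 361) ✓
Hence ord(173) = 342.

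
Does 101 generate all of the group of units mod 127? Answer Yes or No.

φ(127) = 127 − 1 = 126 = 2 · 3^2 · 7.
An element g generates (Z/127Z)^× iff g^(126/q) ≢ 1 (mod 127) for each prime q ∈ {2, 3, 7}.
101^63 ≡ 126 (mod 127)  [q = 2: ≢ 1 ✓]
101^42 ≡ 107 (mod 127)  [q = 3: ≢ 1 ✓]
101^18 ≡ 8 (mod 127)  [q = 7: ≢ 1 ✓]
Every test exponent gives a nontrivial residue, hence 101 generates the full group.

Yes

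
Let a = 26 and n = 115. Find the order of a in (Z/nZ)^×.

By Lagrange's theorem, ord_115(26) divides φ(115) = φ(5·23) = (5−1)·(23−1) = 4·22 = 88 = 2^3 · 11.
Divisors of 88: 1, 2, 4, 8, 11, 22, 44, 88.
Check 26^d mod 115 for each divisor in increasing order:
26^1 ≡ 26
26^2 ≡ 101
26^4 ≡ 81
26^8 ≡ 6
26^11 ≡ 1
Therefore the multiplicative order of 26 modulo 115 is 11.

11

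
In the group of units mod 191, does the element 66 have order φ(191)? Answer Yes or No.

φ(191) = 191 − 1 = 190 = 2 · 5 · 19.
An element g generates (Z/191Z)^× iff g^(190/q) ≢ 1 (mod 191) for each prime q ∈ {2, 5, 19}.
66^95 ≡ 190 (mod 191)  [q = 2: ≢ 1 ✓]
66^38 ≡ 1 (mod 191)  [q = 5: ≡ 1 ✗]
66^10 ≡ 121 (mod 191)  [q = 19: ≢ 1 ✓]
66^38 ≡ 1 shows ord(66) | 38, strictly less than φ(191); not a primitive root.

No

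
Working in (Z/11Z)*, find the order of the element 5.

5

ord(5) | φ(11) = 11 − 1 = 10 = 2 · 5.
Divisors of 10: 1, 2, 5, 10.
Evaluate successive powers at the divisors of 10:
5^1 ≡ 5 (mod 11)
5^2 ≡ 3 (mod 11)
5^5 ≡ 1 (mod 11) ✓
Hence ord(5) = 5.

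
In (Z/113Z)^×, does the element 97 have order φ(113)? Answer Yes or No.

φ(113) = 113 − 1 = 112 = 2^4 · 7.
It suffices to check that the order of 97 is not a proper divisor of 112: compute 97^(112/q) for q ∈ {2, 7}.
97^56 ≡ 1 (mod 113)  [q = 2: ≡ 1 ✗]
97^16 ≡ 30 (mod 113)  [q = 7: ≢ 1 ✓]
97^56 ≡ 1 shows ord(97) | 56, strictly less than φ(113); not a primitive root.

No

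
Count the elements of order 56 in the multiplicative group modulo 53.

0

φ(53) = 53 − 1 = 52 = 2^2 · 13.
In a cyclic group of order 52, there are φ(d) elements of order d for each divisor d of 52, and zero for non-divisors.
Since 56 ∤ 52, the count is 0.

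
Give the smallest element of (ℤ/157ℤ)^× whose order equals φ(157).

φ(157) = 157 − 1 = 156 = 2^2 · 3 · 13.
Test candidates g = 2, 3, … against the prime factors q ∈ {2, 3, 13} of φ(157): g is a generator iff g^(156/q) ≢ 1 for every such q.
g = 2: 2^78 ≡ 156; 2^52 ≡ 1 — hits 1, so not a primitive root.
g = 3: 3^78 ≡ 1 — hits 1, so not a primitive root.
g = 4: 4^78 ≡ 1 — hits 1, so not a primitive root.
g = 5: 5^78 ≡ 156; 5^52 ≡ 12; 5^12 ≡ 130 — none is 1, so 5 is a primitive root.
The smallest primitive root modulo 157 is 5.

5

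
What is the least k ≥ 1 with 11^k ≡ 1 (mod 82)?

40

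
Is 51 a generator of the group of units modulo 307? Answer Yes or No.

φ(307) = 307 − 1 = 306 = 2 · 3^2 · 17.
It suffices to check that the order of 51 is not a proper divisor of 306: compute 51^(306/q) for q ∈ {2, 3, 17}.
51^153 ≡ 306 (mod 307)  [q = 2: ≢ 1 ✓]
51^102 ≡ 1 (mod 307)  [q = 3: ≡ 1 ✗]
51^18 ≡ 304 (mod 307)  [q = 17: ≢ 1 ✓]
51^102 ≡ 1 shows ord(51) | 102, strictly less than φ(307); not a primitive root.

No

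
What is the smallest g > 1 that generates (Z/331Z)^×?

3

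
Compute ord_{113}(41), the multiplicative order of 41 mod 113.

ord(41) | φ(113) = 113 − 1 = 112 = 2^4 · 7.
Divisors of 112: 1, 2, 4, 7, 8, 14, 16, 28, 56, 112.
Check 41^d mod 113 for each divisor in increasing order:
41^1 ≡ 41
41^2 ≡ 99
41^4 ≡ 83
41^7 ≡ 44
41^8 ≡ 109
41^14 ≡ 15
41^16 ≡ 16
41^28 ≡ 112
41^56 ≡ 1
Therefore the multiplicative order of 41 modulo 113 is 56.

56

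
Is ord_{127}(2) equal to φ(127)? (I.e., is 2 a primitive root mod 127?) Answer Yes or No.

φ(127) = 127 − 1 = 126 = 2 · 3^2 · 7.
An element g generates (Z/127Z)^× iff g^(126/q) ≢ 1 (mod 127) for each prime q ∈ {2, 3, 7}.
2^63 ≡ 1 (mod 127)  [q = 2: ≡ 1 ✗]
2^42 ≡ 1 (mod 127)  [q = 3: ≡ 1 ✗]
2^18 ≡ 16 (mod 127)  [q = 7: ≢ 1 ✓]
Since 2^63 ≡ 1, the order of 2 divides 63 < 126, so 2 is not a primitive root.

No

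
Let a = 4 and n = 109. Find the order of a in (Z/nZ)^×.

Since 4 ∈ (Z/109Z)^×, its order divides φ(109) = 109 − 1 = 108 = 2^2 · 3^3.
Divisors of 108: 1, 2, 3, 4, 6, 9, 12, 18, 27, 36, 54, 108.
Evaluate successive powers at the divisors of 108:
4^1 ≡ 4 (mod 109)
4^2 ≡ 16 (mod 109)
4^3 ≡ 64 (mod 109)
4^4 ≡ 38 (mod 109)
4^6 ≡ 63 (mod 109)
4^9 ≡ 108 (mod 109)
4^12 ≡ 45 (mod 109)
4^18 ≡ 1 (mod 109) ✓
Therefore the multiplicative order of 4 modulo 109 is 18.

18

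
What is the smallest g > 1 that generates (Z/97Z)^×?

5

φ(97) = 97 − 1 = 96 = 2^5 · 3.
Test candidates g = 2, 3, … against the prime factors q ∈ {2, 3} of φ(97): g is a generator iff g^(96/q) ≢ 1 for every such q.
g = 2: 2^48 ≡ 1 — hits 1, so not a primitive root.
g = 3: 3^48 ≡ 1 — hits 1, so not a primitive root.
g = 4: 4^48 ≡ 1 — hits 1, so not a primitive root.
g = 5: 5^48 ≡ 96; 5^32 ≡ 35 — none is 1, so 5 is a primitive root.
Hence the least primitive root of 97 is 5.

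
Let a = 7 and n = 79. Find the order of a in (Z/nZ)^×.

ord(7) | φ(79) = 79 − 1 = 78 = 2 · 3 · 13.
Divisors of 78: 1, 2, 3, 6, 13, 26, 39, 78.
Evaluate successive powers at the divisors of 78:
7^1 ≡ 7
7^2 ≡ 49
7^3 ≡ 27
7^6 ≡ 18
7^13 ≡ 56
7^26 ≡ 55
7^39 ≡ 78
7^78 ≡ 1
So ord_79(7) = 78.

78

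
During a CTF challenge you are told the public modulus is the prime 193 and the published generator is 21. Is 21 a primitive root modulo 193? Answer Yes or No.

φ(193) = 193 − 1 = 192 = 2^6 · 3.
An element g generates (Z/193Z)^× iff g^(192/q) ≢ 1 (mod 193) for each prime q ∈ {2, 3}.
21^96 ≡ 1 (mod 193)  [q = 2: ≡ 1 ✗]
21^64 ≡ 108 (mod 193)  [q = 3: ≢ 1 ✓]
Since 21^96 ≡ 1, the order of 21 divides 96 < 192, so 21 is not a primitive root.

No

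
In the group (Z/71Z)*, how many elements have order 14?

φ(71) = 71 − 1 = 70 = 2 · 5 · 7.
(Z/71Z)^× is cyclic (|G| = 70); a cyclic group of order m has exactly φ(d) elements of each order d | m, and none otherwise.
14 = 2 · 7 divides 70, and φ(14) = 6.

6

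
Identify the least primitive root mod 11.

2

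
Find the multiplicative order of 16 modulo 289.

34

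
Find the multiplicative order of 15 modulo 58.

28

Since 15 ∈ (Z/58Z)^×, its order divides φ(58) = φ(2)·φ(29) = 1·28 = 28 = 2^2 · 7.
Divisors of 28: 1, 2, 4, 7, 14, 28.
Evaluate successive powers at the divisors of 28:
15^1 ≡ 15 (mod 58)
15^2 ≡ 51 (mod 58)
15^4 ≡ 49 (mod 58)
15^7 ≡ 17 (mod 58)
15^14 ≡ 57 (mod 58)
15^28 ≡ 1 (mod 58) ✓
Hence ord(15) = 28.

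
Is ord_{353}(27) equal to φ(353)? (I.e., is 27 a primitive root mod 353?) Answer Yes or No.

φ(353) = 353 − 1 = 352 = 2^5 · 11.
Test 27^(352/q) mod 353 for each prime factor q of 352:
27^176 ≡ 352 (mod 353)  [q = 2: ≢ 1 ✓]
27^32 ≡ 131 (mod 353)  [q = 11: ≢ 1 ✓]
None equal 1, so ord_353(27) = 352: 27 is a primitive root.

Yes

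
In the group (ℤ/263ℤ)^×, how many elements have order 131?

φ(263) = 263 − 1 = 262 = 2 · 131.
(Z/263Z)^× is cyclic (|G| = 262); a cyclic group of order m has exactly φ(d) elements of each order d | m, and none otherwise.
131 | 262, and φ(131) = 131 − 1 = 130.

130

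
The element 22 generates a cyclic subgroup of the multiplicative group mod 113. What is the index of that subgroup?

2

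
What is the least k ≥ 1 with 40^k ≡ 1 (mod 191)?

95

The order of 40 must divide φ(191) = 191 − 1 = 190 = 2 · 5 · 19.
Divisors of 190: 1, 2, 5, 10, 19, 38, 95, 190.
Check 40^d mod 191 for each divisor in increasing order:
40^1 ≡ 40 (mod 191)
40^2 ≡ 72 (mod 191)
40^5 ≡ 125 (mod 191)
40^10 ≡ 154 (mod 191)
40^19 ≡ 39 (mod 191)
40^38 ≡ 184 (mod 191)
40^95 ≡ 1 (mod 191) ✓
Hence ord(40) = 95.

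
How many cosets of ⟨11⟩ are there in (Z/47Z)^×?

1

Since 11 ∈ (Z/47Z)^×, its order divides φ(47) = 47 − 1 = 46 = 2 · 23.
Divisors of 46: 1, 2, 23, 46.
Check 11^d mod 47 for each divisor in increasing order:
11^1 ≡ 11 (mod 47)
11^2 ≡ 27 (mod 47)
11^23 ≡ 46 (mod 47)
11^46 ≡ 1 (mod 47) ✓
Thus |⟨11⟩| = ord(11) = 46.
Index = |(Z/47Z)^×| / |⟨11⟩| = 46 / 46 = 1.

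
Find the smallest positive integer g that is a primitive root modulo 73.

5

φ(73) = 73 − 1 = 72 = 2^3 · 3^2.
Test candidates g = 2, 3, … against the prime factors q ∈ {2, 3} of φ(73): g is a generator iff g^(72/q) ≢ 1 for every such q.
g = 2: 2^36 ≡ 1 — hits 1, so not a primitive root.
g = 3: 3^36 ≡ 1 — hits 1, so not a primitive root.
g = 4: 4^36 ≡ 1 — hits 1, so not a primitive root.
g = 5: 5^36 ≡ 72; 5^24 ≡ 8 — none is 1, so 5 is a primitive root.
Hence the least primitive root of 73 is 5.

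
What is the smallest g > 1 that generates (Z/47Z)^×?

φ(47) = 47 − 1 = 46 = 2 · 23.
Test candidates g = 2, 3, … against the prime factors q ∈ {2, 23} of φ(47): g is a generator iff g^(46/q) ≢ 1 for every such q.
g = 2: 2^23 ≡ 1 — hits 1, so not a primitive root.
g = 3: 3^23 ≡ 1 — hits 1, so not a primitive root.
g = 4: 4^23 ≡ 1 — hits 1, so not a primitive root.
g = 5: 5^23 ≡ 46; 5^2 ≡ 25 — none is 1, so 5 is a primitive root.
Hence the least primitive root of 47 is 5.

5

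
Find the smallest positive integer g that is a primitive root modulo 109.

6

φ(109) = 109 − 1 = 108 = 2^2 · 3^3.
Test candidates g = 2, 3, … against the prime factors q ∈ {2, 3} of φ(109): g is a generator iff g^(108/q) ≢ 1 for every such q.
g = 2: 2^54 ≡ 108; 2^36 ≡ 1 — hits 1, so not a primitive root.
g = 3: 3^54 ≡ 1 — hits 1, so not a primitive root.
g = 4: 4^54 ≡ 1 — hits 1, so not a primitive root.
g = 5: 5^54 ≡ 1 — hits 1, so not a primitive root.
g = 6: 6^54 ≡ 108; 6^36 ≡ 63 — none is 1, so 6 is a primitive root.
The smallest primitive root modulo 109 is 6.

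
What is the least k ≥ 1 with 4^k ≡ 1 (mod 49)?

21

The order of 4 must divide φ(49) = φ(7^2) = 7·(7−1) = 42 = 2 · 3 · 7.
Divisors of 42: 1, 2, 3, 6, 7, 14, 21, 42.
Evaluate successive powers at the divisors of 42:
4^1 ≡ 4 (mod 49)
4^2 ≡ 16 (mod 49)
4^3 ≡ 15 (mod 49)
4^6 ≡ 29 (mod 49)
4^7 ≡ 18 (mod 49)
4^14 ≡ 30 (mod 49)
4^21 ≡ 1 (mod 49) ✓
Hence ord(4) = 21.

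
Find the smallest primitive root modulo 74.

5

φ(74) = φ(2)·φ(37) = 1·36 = 36 = 2^2 · 3^2.
Test candidates g = 2, 3, … against the prime factors q ∈ {2, 3} of φ(74): g is a generator iff g^(36/q) ≢ 1 for every such q.
g = 2: gcd(2, 74) = 2 > 1, not a unit — skip.
g = 3: 3^18 ≡ 1 — hits 1, so not a primitive root.
g = 4: gcd(4, 74) = 2 > 1, not a unit — skip.
g = 5: 5^18 ≡ 73; 5^12 ≡ 47 — none is 1, so 5 is a primitive root.
So 5 is the smallest generator of (Z/74Z)^×.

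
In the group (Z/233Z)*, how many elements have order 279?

0

φ(233) = 233 − 1 = 232 = 2^3 · 29.
Since (Z/233Z)^× is cyclic of order 232, the number of elements of order d is φ(d) when d | 232 and 0 otherwise.
Here 232 is not a multiple of 279, so there are no elements of order 279.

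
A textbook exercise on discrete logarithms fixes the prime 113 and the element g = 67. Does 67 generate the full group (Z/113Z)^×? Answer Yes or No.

φ(113) = 113 − 1 = 112 = 2^4 · 7.
It suffices to check that the order of 67 is not a proper divisor of 112: compute 67^(112/q) for q ∈ {2, 7}.
67^56 ≡ 112 (mod 113)  [q = 2: ≢ 1 ✓]
67^16 ≡ 106 (mod 113)  [q = 7: ≢ 1 ✓]
None equal 1, so ord_113(67) = 112: 67 is a primitive root.

Yes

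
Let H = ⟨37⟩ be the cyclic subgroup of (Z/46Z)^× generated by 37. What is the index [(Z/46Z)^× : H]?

The order of 37 must divide φ(46) = φ(2)·φ(23) = 1·22 = 22 = 2 · 11.
Divisors of 22: 1, 2, 11, 22.
Compute 37^d (mod 46) for the divisors d until we hit 1:
37^1 ≡ 37 (mod 46)
37^2 ≡ 35 (mod 46)
37^11 ≡ 45 (mod 46)
37^22 ≡ 1 (mod 46) ✓
So ord_46(37) = 22, hence |⟨37⟩| = 22.
[(Z/46Z)^× : ⟨37⟩] = 22/22 = 1.

1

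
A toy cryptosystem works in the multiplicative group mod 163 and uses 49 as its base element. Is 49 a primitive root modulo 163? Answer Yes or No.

No

φ(163) = 163 − 1 = 162 = 2 · 3^4.
An element g generates (Z/163Z)^× iff g^(162/q) ≢ 1 (mod 163) for each prime q ∈ {2, 3}.
49^81 ≡ 1 (mod 163)  [q = 2: ≡ 1 ✗]
49^54 ≡ 58 (mod 163)  [q = 3: ≢ 1 ✓]
Since 49^81 ≡ 1, the order of 49 divides 81 < 162, so 49 is not a primitive root.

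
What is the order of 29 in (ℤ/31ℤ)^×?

The order of 29 must divide φ(31) = 31 − 1 = 30 = 2 · 3 · 5.
Divisors of 30: 1, 2, 3, 5, 6, 10, 15, 30.
Test each divisor d:
29^1 ≡ 29 (mod 31)
29^2 ≡ 4 (mod 31)
29^3 ≡ 23 (mod 31)
29^5 ≡ 30 (mod 31)
29^6 ≡ 2 (mod 31)
29^10 ≡ 1 (mod 31) ✓
Hence ord(29) = 10.

10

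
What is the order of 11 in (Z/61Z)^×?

4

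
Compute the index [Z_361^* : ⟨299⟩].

19

By Lagrange's theorem, ord_361(299) divides φ(361) = φ(19^2) = 19·(19−1) = 342 = 2 · 3^2 · 19.
Divisors of 342: 1, 2, 3, 6, 9, 18, 19, 38, 57, 114, 171, 342.
Compute 299^d (mod 361) for the divisors d until we hit 1:
299^1 ≡ 299 (mod 361)
299^2 ≡ 234 (mod 361)
299^3 ≡ 293 (mod 361)
299^6 ≡ 292 (mod 361)
299^9 ≡ 360 (mod 361)
299^18 ≡ 1 (mod 361) ✓
The order of 299 is 18, so the subgroup it generates has 18 elements.
[(Z/361Z)^× : ⟨299⟩] = 342/18 = 19.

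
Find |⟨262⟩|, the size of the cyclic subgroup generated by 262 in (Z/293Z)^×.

Since 262 ∈ (Z/293Z)^×, its order divides φ(293) = 293 − 1 = 292 = 2^2 · 73.
Divisors of 292: 1, 2, 4, 73, 146, 292.
Check 262^d mod 293 for each divisor in increasing order:
262^1 ≡ 262
262^2 ≡ 82
262^4 ≡ 278
262^73 ≡ 1
Hence ord(262) = 73.

73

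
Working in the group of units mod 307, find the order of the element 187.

153

ord(187) | φ(307) = 307 − 1 = 306 = 2 · 3^2 · 17.
Divisors of 306: 1, 2, 3, 6, 9, 17, 18, 34, 51, 102, 153, 306.
Test each divisor d:
187^1 ≡ 187
187^2 ≡ 278
187^3 ≡ 103
187^6 ≡ 171
187^9 ≡ 114
187^17 ≡ 168
187^18 ≡ 102
187^34 ≡ 287
187^51 ≡ 17
187^102 ≡ 289
187^153 ≡ 1
Hence ord(187) = 153.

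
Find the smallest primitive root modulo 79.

3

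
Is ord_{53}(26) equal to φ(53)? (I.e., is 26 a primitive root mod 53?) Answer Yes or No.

Yes

φ(53) = 53 − 1 = 52 = 2^2 · 13.
Test 26^(52/q) mod 53 for each prime factor q of 52:
26^26 ≡ 52 (mod 53)  [q = 2: ≢ 1 ✓]
26^4 ≡ 10 (mod 53)  [q = 13: ≢ 1 ✓]
All checks pass, so 26 has order 52 and is a primitive root modulo 53.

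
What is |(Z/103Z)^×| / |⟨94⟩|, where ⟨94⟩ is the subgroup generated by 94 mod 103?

3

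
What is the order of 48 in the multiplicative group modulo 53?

52

By Lagrange's theorem, ord_53(48) divides φ(53) = 53 − 1 = 52 = 2^2 · 13.
Divisors of 52: 1, 2, 4, 13, 26, 52.
Check 48^d mod 53 for each divisor in increasing order:
48^1 ≡ 48 (mod 53)
48^2 ≡ 25 (mod 53)
48^4 ≡ 42 (mod 53)
48^13 ≡ 30 (mod 53)
48^26 ≡ 52 (mod 53)
48^52 ≡ 1 (mod 53) ✓
So ord_53(48) = 52.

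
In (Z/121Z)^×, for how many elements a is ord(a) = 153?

0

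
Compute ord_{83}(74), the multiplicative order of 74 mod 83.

ord(74) | φ(83) = 83 − 1 = 82 = 2 · 41.
Divisors of 82: 1, 2, 41, 82.
Compute 74^d (mod 83) for the divisors d until we hit 1:
74^1 ≡ 74 (mod 83)
74^2 ≡ 81 (mod 83)
74^41 ≡ 82 (mod 83)
74^82 ≡ 1 (mod 83) ✓
Therefore the multiplicative order of 74 modulo 83 is 82.

82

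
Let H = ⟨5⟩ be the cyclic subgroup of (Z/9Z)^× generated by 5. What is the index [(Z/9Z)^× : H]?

By Lagrange's theorem, ord_9(5) divides φ(9) = φ(3^2) = 3·(3−1) = 6 = 2 · 3.
Divisors of 6: 1, 2, 3, 6.
Compute 5^d (mod 9) for the divisors d until we hit 1:
5^1 ≡ 5 (mod 9)
5^2 ≡ 7 (mod 9)
5^3 ≡ 8 (mod 9)
5^6 ≡ 1 (mod 9) ✓
The order of 5 is 6, so the subgroup it generates has 6 elements.
[(Z/9Z)^× : ⟨5⟩] = 6/6 = 1.

1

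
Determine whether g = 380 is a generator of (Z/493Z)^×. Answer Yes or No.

No

493 = 17 · 29 is a product of two distinct odd primes, so (Z/493Z)^× ≅ (Z/17Z)^× × (Z/29Z)^× is not cyclic.
No primitive root modulo 493 exists; in particular 380 is not one.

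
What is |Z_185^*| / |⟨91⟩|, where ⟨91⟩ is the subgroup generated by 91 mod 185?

4

By Lagrange's theorem, ord_185(91) divides φ(185) = φ(5·37) = (5−1)·(37−1) = 4·36 = 144 = 2^4 · 3^2.
Divisors of 144: 1, 2, 3, 4, 6, 8, 9, 12, 16, 18, 24, 36, 48, 72, 144.
Check 91^d mod 185 for each divisor in increasing order:
91^1 ≡ 91
91^2 ≡ 141
91^3 ≡ 66
91^4 ≡ 86
91^6 ≡ 101
91^8 ≡ 181
91^9 ≡ 6
91^12 ≡ 26
91^16 ≡ 16
91^18 ≡ 36
91^24 ≡ 121
91^36 ≡ 1
Thus |⟨91⟩| = ord(91) = 36.
Index = |(Z/185Z)^×| / |⟨91⟩| = 144 / 36 = 4.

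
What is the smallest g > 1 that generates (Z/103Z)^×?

5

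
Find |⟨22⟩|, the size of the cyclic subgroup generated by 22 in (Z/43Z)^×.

14

ord(22) | φ(43) = 43 − 1 = 42 = 2 · 3 · 7.
Divisors of 42: 1, 2, 3, 6, 7, 14, 21, 42.
Evaluate successive powers at the divisors of 42:
22^1 ≡ 22 (mod 43)
22^2 ≡ 11 (mod 43)
22^3 ≡ 27 (mod 43)
22^6 ≡ 41 (mod 43)
22^7 ≡ 42 (mod 43)
22^14 ≡ 1 (mod 43) ✓
Therefore the multiplicative order of 22 modulo 43 is 14.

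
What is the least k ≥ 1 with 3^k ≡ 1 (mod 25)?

By Lagrange's theorem, ord_25(3) divides φ(25) = φ(5^2) = 5·(5−1) = 20 = 2^2 · 5.
Divisors of 20: 1, 2, 4, 5, 10, 20.
Compute 3^d (mod 25) for the divisors d until we hit 1:
3^1 ≡ 3 (mod 25)
3^2 ≡ 9 (mod 25)
3^4 ≡ 6 (mod 25)
3^5 ≡ 18 (mod 25)
3^10 ≡ 24 (mod 25)
3^20 ≡ 1 (mod 25) ✓
The smallest such exponent is 20, so the order of 3 is 20.

20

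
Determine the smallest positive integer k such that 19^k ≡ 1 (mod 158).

39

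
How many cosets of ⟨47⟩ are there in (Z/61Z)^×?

20

The order of 47 must divide φ(61) = 61 − 1 = 60 = 2^2 · 3 · 5.
Divisors of 60: 1, 2, 3, 4, 5, 6, 10, 12, 15, 20, 30, 60.
Evaluate successive powers at the divisors of 60:
47^1 ≡ 47
47^2 ≡ 13
47^3 ≡ 1
So ord_61(47) = 3, hence |⟨47⟩| = 3.
The index is φ(61) / ord(47) = 60 / 3 = 20.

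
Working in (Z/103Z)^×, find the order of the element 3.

34

By Lagrange's theorem, ord_103(3) divides φ(103) = 103 − 1 = 102 = 2 · 3 · 17.
Divisors of 102: 1, 2, 3, 6, 17, 34, 51, 102.
Evaluate successive powers at the divisors of 102:
3^1 ≡ 3
3^2 ≡ 9
3^3 ≡ 27
3^6 ≡ 8
3^17 ≡ 102
3^34 ≡ 1
Therefore the multiplicative order of 3 modulo 103 is 34.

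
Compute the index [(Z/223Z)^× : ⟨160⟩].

The order of 160 must divide φ(223) = 223 − 1 = 222 = 2 · 3 · 37.
Divisors of 222: 1, 2, 3, 6, 37, 74, 111, 222.
Check 160^d mod 223 for each divisor in increasing order:
160^1 ≡ 160 (mod 223)
160^2 ≡ 178 (mod 223)
160^3 ≡ 159 (mod 223)
160^6 ≡ 82 (mod 223)
160^37 ≡ 40 (mod 223)
160^74 ≡ 39 (mod 223)
160^111 ≡ 222 (mod 223)
160^222 ≡ 1 (mod 223) ✓
Thus |⟨160⟩| = ord(160) = 222.
[(Z/223Z)^× : ⟨160⟩] = 222/222 = 1.

1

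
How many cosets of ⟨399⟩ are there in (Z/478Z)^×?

2

ord(399) | φ(478) = φ(2)·φ(239) = 1·238 = 238 = 2 · 7 · 17.
Divisors of 238: 1, 2, 7, 14, 17, 34, 119, 238.
Test each divisor d:
399^1 ≡ 399
399^2 ≡ 27
399^7 ≡ 455
399^14 ≡ 51
399^17 ≡ 201
399^34 ≡ 249
399^119 ≡ 1
So ord_478(399) = 119, hence |⟨399⟩| = 119.
The index is φ(478) / ord(399) = 238 / 119 = 2.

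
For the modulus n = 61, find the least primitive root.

2

φ(61) = 61 − 1 = 60 = 2^2 · 3 · 5.
g is a primitive root iff g^(60/q) ≢ 1 (mod 61) for each prime q ∈ {2, 3, 5}.
g = 2: 2^30 ≡ 60; 2^20 ≡ 47; 2^12 ≡ 9 — none is 1, so 2 is a primitive root.
The smallest primitive root modulo 61 is 2.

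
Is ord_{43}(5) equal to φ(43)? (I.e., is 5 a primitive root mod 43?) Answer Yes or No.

Yes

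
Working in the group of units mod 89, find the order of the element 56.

88

Since 56 ∈ (Z/89Z)^×, its order divides φ(89) = 89 − 1 = 88 = 2^3 · 11.
Divisors of 88: 1, 2, 4, 8, 11, 22, 44, 88.
Compute 56^d (mod 89) for the divisors d until we hit 1:
56^1 ≡ 56 (mod 89)
56^2 ≡ 21 (mod 89)
56^4 ≡ 85 (mod 89)
56^8 ≡ 16 (mod 89)
56^11 ≡ 37 (mod 89)
56^22 ≡ 34 (mod 89)
56^44 ≡ 88 (mod 89)
56^88 ≡ 1 (mod 89) ✓
The smallest such exponent is 88, so the order of 56 is 88.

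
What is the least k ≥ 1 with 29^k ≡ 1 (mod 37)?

The order of 29 must divide φ(37) = 37 − 1 = 36 = 2^2 · 3^2.
Divisors of 36: 1, 2, 3, 4, 6, 9, 12, 18, 36.
Evaluate successive powers at the divisors of 36:
29^1 ≡ 29 (mod 37)
29^2 ≡ 27 (mod 37)
29^3 ≡ 6 (mod 37)
29^4 ≡ 26 (mod 37)
29^6 ≡ 36 (mod 37)
29^9 ≡ 31 (mod 37)
29^12 ≡ 1 (mod 37) ✓
The smallest such exponent is 12, so the order of 29 is 12.

12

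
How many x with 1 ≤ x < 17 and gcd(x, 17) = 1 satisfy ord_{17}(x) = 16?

φ(17) = 17 − 1 = 16 = 2^4.
(Z/17Z)^× is cyclic (|G| = 16); a cyclic group of order m has exactly φ(d) elements of each order d | m, and none otherwise.
16 = 2^4 divides 16, and φ(16) = 8.

8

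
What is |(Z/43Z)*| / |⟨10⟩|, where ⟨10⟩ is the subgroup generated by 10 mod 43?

2

By Lagrange's theorem, ord_43(10) divides φ(43) = 43 − 1 = 42 = 2 · 3 · 7.
Divisors of 42: 1, 2, 3, 6, 7, 14, 21, 42.
Evaluate successive powers at the divisors of 42:
10^1 ≡ 10 (mod 43)
10^2 ≡ 14 (mod 43)
10^3 ≡ 11 (mod 43)
10^6 ≡ 35 (mod 43)
10^7 ≡ 6 (mod 43)
10^14 ≡ 36 (mod 43)
10^21 ≡ 1 (mod 43) ✓
Thus |⟨10⟩| = ord(10) = 21.
Index = |(Z/43Z)^×| / |⟨10⟩| = 42 / 21 = 2.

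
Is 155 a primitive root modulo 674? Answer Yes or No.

No

φ(674) = φ(2)·φ(337) = 1·336 = 336 = 2^4 · 3 · 7.
An element g generates (Z/674Z)^× iff g^(336/q) ≢ 1 (mod 674) for each prime q ∈ {2, 3, 7}.
155^168 ≡ 1 (mod 674)  [q = 2: ≡ 1 ✗]
155^112 ≡ 545 (mod 674)  [q = 3: ≢ 1 ✓]
155^48 ≡ 175 (mod 674)  [q = 7: ≢ 1 ✓]
Since 155^168 ≡ 1, the order of 155 divides 168 < 336, so 155 is not a primitive root.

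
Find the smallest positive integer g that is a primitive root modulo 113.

3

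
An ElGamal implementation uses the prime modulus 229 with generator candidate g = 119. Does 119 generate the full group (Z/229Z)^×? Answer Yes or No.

Yes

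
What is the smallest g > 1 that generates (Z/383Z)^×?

φ(383) = 383 − 1 = 382 = 2 · 191.
g is a primitive root iff g^(382/q) ≢ 1 (mod 383) for each prime q ∈ {2, 191}.
g = 2: 2^191 ≡ 1 — hits 1, so not a primitive root.
g = 3: 3^191 ≡ 1 — hits 1, so not a primitive root.
g = 4: 4^191 ≡ 1 — hits 1, so not a primitive root.
g = 5: 5^191 ≡ 382; 5^2 ≡ 25 — none is 1, so 5 is a primitive root.
Hence the least primitive root of 383 is 5.

5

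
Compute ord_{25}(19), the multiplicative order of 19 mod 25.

ord(19) | φ(25) = φ(5^2) = 5·(5−1) = 20 = 2^2 · 5.
Divisors of 20: 1, 2, 4, 5, 10, 20.
Check 19^d mod 25 for each divisor in increasing order:
19^1 ≡ 19 (mod 25)
19^2 ≡ 11 (mod 25)
19^4 ≡ 21 (mod 25)
19^5 ≡ 24 (mod 25)
19^10 ≡ 1 (mod 25) ✓
Hence ord(19) = 10.

10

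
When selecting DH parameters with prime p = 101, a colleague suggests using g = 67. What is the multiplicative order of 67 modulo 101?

100

Since 67 ∈ (Z/101Z)^×, its order divides φ(101) = 101 − 1 = 100 = 2^2 · 5^2.
Divisors of 100: 1, 2, 4, 5, 10, 20, 25, 50, 100.
Evaluate successive powers at the divisors of 100:
67^1 ≡ 67 (mod 101)
67^2 ≡ 45 (mod 101)
67^4 ≡ 5 (mod 101)
67^5 ≡ 32 (mod 101)
67^10 ≡ 14 (mod 101)
67^20 ≡ 95 (mod 101)
67^25 ≡ 10 (mod 101)
67^50 ≡ 100 (mod 101)
67^100 ≡ 1 (mod 101) ✓
So ord_101(67) = 100.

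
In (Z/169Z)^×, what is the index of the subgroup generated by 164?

The order of 164 must divide φ(169) = φ(13^2) = 13·(13−1) = 156 = 2^2 · 3 · 13.
Divisors of 156: 1, 2, 3, 4, 6, 12, 13, 26, 39, 52, 78, 156.
Test each divisor d:
164^1 ≡ 164 (mod 169)
164^2 ≡ 25 (mod 169)
164^3 ≡ 44 (mod 169)
164^4 ≡ 118 (mod 169)
164^6 ≡ 77 (mod 169)
164^12 ≡ 14 (mod 169)
164^13 ≡ 99 (mod 169)
164^26 ≡ 168 (mod 169)
164^39 ≡ 70 (mod 169)
164^52 ≡ 1 (mod 169) ✓
So ord_169(164) = 52, hence |⟨164⟩| = 52.
[(Z/169Z)^× : ⟨164⟩] = 156/52 = 3.

3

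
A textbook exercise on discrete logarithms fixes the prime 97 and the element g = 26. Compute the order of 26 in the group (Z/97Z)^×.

Since 26 ∈ (Z/97Z)^×, its order divides φ(97) = 97 − 1 = 96 = 2^5 · 3.
Divisors of 96: 1, 2, 3, 4, 6, 8, 12, 16, 24, 32, 48, 96.
Compute 26^d (mod 97) for the divisors d until we hit 1:
26^1 ≡ 26
26^2 ≡ 94
26^3 ≡ 19
26^4 ≡ 9
26^6 ≡ 70
26^8 ≡ 81
26^12 ≡ 50
26^16 ≡ 62
26^24 ≡ 75
26^32 ≡ 61
26^48 ≡ 96
26^96 ≡ 1
Therefore the multiplicative order of 26 modulo 97 is 96.

96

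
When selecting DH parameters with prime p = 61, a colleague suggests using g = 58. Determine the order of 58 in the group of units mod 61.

5

By Lagrange's theorem, ord_61(58) divides φ(61) = 61 − 1 = 60 = 2^2 · 3 · 5.
Divisors of 60: 1, 2, 3, 4, 5, 6, 10, 12, 15, 20, 30, 60.
Test each divisor d:
58^1 ≡ 58 (mod 61)
58^2 ≡ 9 (mod 61)
58^3 ≡ 34 (mod 61)
58^4 ≡ 20 (mod 61)
58^5 ≡ 1 (mod 61) ✓
So ord_61(58) = 5.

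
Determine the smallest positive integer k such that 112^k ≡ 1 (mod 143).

ord(112) | φ(143) = φ(11·13) = (11−1)·(13−1) = 10·12 = 120 = 2^3 · 3 · 5.
Divisors of 120: 1, 2, 3, 4, 5, 6, 8, 10, 12, 15, 20, 24, 30, 40, 60, 120.
Test each divisor d:
112^1 ≡ 112
112^2 ≡ 103
112^3 ≡ 96
112^4 ≡ 27
112^5 ≡ 21
112^6 ≡ 64
112^8 ≡ 14
112^10 ≡ 12
112^12 ≡ 92
112^15 ≡ 109
112^20 ≡ 1
So ord_143(112) = 20.

20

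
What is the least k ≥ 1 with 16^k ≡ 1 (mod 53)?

ord(16) | φ(53) = 53 − 1 = 52 = 2^2 · 13.
Divisors of 52: 1, 2, 4, 13, 26, 52.
Check 16^d mod 53 for each divisor in increasing order:
16^1 ≡ 16
16^2 ≡ 44
16^4 ≡ 28
16^13 ≡ 1
Hence ord(16) = 13.

13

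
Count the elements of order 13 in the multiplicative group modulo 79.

φ(79) = 79 − 1 = 78 = 2 · 3 · 13.
In a cyclic group of order 78, there are φ(d) elements of order d for each divisor d of 78, and zero for non-divisors.
13 | 78, and φ(13) = 13 − 1 = 12.

12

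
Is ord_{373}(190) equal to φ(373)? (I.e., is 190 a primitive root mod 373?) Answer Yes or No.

Yes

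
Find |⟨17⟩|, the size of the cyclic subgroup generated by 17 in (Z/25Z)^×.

By Lagrange's theorem, ord_25(17) divides φ(25) = φ(5^2) = 5·(5−1) = 20 = 2^2 · 5.
Divisors of 20: 1, 2, 4, 5, 10, 20.
Evaluate successive powers at the divisors of 20:
17^1 ≡ 17 (mod 25)
17^2 ≡ 14 (mod 25)
17^4 ≡ 21 (mod 25)
17^5 ≡ 7 (mod 25)
17^10 ≡ 24 (mod 25)
17^20 ≡ 1 (mod 25) ✓
So ord_25(17) = 20.

20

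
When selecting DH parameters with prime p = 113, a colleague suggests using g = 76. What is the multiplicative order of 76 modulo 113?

112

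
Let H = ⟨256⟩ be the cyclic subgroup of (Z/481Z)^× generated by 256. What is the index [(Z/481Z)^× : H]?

48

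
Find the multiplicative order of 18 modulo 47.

23

ord(18) | φ(47) = 47 − 1 = 46 = 2 · 23.
Divisors of 46: 1, 2, 23, 46.
Test each divisor d:
18^1 ≡ 18 (mod 47)
18^2 ≡ 42 (mod 47)
18^23 ≡ 1 (mod 47) ✓
So ord_47(18) = 23.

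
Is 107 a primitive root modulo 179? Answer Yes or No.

φ(179) = 179 − 1 = 178 = 2 · 89.
107 is a primitive root mod 179 iff 107^(φ(179)/q) ≢ 1 for every prime q | φ(179), i.e. q ∈ {2, 89}.
107^89 ≡ 1 (mod 179)  [q = 2: ≡ 1 ✗]
107^2 ≡ 172 (mod 179)  [q = 89: ≢ 1 ✓]
Since 107^89 ≡ 1, the order of 107 divides 89 < 178, so 107 is not a primitive root.

No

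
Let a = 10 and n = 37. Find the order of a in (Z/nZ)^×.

3

ord(10) | φ(37) = 37 − 1 = 36 = 2^2 · 3^2.
Divisors of 36: 1, 2, 3, 4, 6, 9, 12, 18, 36.
Check 10^d mod 37 for each divisor in increasing order:
10^1 ≡ 10 (mod 37)
10^2 ≡ 26 (mod 37)
10^3 ≡ 1 (mod 37) ✓
The smallest such exponent is 3, so the order of 10 is 3.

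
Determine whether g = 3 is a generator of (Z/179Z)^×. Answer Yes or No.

φ(179) = 179 − 1 = 178 = 2 · 89.
An element g generates (Z/179Z)^× iff g^(178/q) ≢ 1 (mod 179) for each prime q ∈ {2, 89}.
3^89 ≡ 1 (mod 179)  [q = 2: ≡ 1 ✗]
3^2 ≡ 9 (mod 179)  [q = 89: ≢ 1 ✓]
3^89 ≡ 1 shows ord(3) | 89, strictly less than φ(179); not a primitive root.

No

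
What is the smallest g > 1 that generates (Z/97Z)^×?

5

φ(97) = 97 − 1 = 96 = 2^5 · 3.
g is a primitive root iff g^(96/q) ≢ 1 (mod 97) for each prime q ∈ {2, 3}.
g = 2: 2^48 ≡ 1 — hits 1, so not a primitive root.
g = 3: 3^48 ≡ 1 — hits 1, so not a primitive root.
g = 4: 4^48 ≡ 1 — hits 1, so not a primitive root.
g = 5: 5^48 ≡ 96; 5^32 ≡ 35 — none is 1, so 5 is a primitive root.
So 5 is the smallest generator of (Z/97Z)^×.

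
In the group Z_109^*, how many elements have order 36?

φ(109) = 109 − 1 = 108 = 2^2 · 3^3.
Since (Z/109Z)^× is cyclic of order 108, the number of elements of order d is φ(d) when d | 108 and 0 otherwise.
36 = 2^2 · 3^2 divides 108, and φ(36) = 12.

12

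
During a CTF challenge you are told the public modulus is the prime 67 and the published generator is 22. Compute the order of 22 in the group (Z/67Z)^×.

By Lagrange's theorem, ord_67(22) divides φ(67) = 67 − 1 = 66 = 2 · 3 · 11.
Divisors of 66: 1, 2, 3, 6, 11, 22, 33, 66.
Evaluate successive powers at the divisors of 66:
22^1 ≡ 22 (mod 67)
22^2 ≡ 15 (mod 67)
22^3 ≡ 62 (mod 67)
22^6 ≡ 25 (mod 67)
22^11 ≡ 1 (mod 67) ✓
So ord_67(22) = 11.

11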